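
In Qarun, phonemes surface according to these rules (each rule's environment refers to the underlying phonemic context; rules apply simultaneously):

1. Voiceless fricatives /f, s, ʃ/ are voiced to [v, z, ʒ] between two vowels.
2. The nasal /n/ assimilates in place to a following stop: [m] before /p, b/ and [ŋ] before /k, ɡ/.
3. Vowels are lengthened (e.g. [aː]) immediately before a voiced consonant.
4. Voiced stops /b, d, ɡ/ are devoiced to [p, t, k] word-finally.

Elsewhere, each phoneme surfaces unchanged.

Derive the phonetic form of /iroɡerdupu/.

[iːroːɡeːrdupu]

/i/ — word-initial, before a voiced consonant — surfaces as [iː] (rule 3).
/r/ stays [r].
/o/ meets the environment for rule 3 (before a voiced consonant) → [oː].
/ɡ/ (between /o/ and /e/) fails the environment for rule 4, so it stays [ɡ].
/e/ (between /ɡ/ and /r/): before a voiced consonant, so rule 3 applies → [eː].
/r/ (between /e/ and /d/) is unaffected → [r].
/d/ (between /r/ and /u/): rule 4 targets it, but not word-finally → unchanged [d].
/u/ — between /d/ and /p/; rule 3 does not apply here → [u].
/p/ (between /u/ and /u/) is unaffected → [p].
/u/ (word-final): rule 3 targets it, but not before a voiced consonant → unchanged [u].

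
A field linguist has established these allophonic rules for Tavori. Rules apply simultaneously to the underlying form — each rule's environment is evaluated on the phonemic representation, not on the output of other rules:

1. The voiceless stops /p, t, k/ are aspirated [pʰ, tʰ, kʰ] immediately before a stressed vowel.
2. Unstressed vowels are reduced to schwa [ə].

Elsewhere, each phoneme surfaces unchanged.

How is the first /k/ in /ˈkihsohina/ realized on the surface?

[kʰ]

Rule 1 applies to /k/ (word-initial: immediately before a stressed vowel) → [kʰ].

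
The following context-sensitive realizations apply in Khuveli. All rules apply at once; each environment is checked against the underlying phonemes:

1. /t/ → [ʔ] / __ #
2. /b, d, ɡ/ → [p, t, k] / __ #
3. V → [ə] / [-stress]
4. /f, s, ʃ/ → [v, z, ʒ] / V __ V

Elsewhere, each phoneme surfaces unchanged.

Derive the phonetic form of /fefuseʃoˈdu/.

/f/ (word-initial) is in the target of rule 4 but the environment (between two vowels) is not met → [f].
Rule 3 applies to /e/ (between /f/ and /f/: in an unstressed syllable) → [ə].
/f/ (between /e/ and /u/) occurs between two vowels → [v] by rule 4.
Rule 3 applies to /u/ (between /f/ and /s/: in an unstressed syllable) → [ə].
/s/ (between /u/ and /e/): between two vowels, so rule 4 applies → [z].
/e/ (between /s/ and /ʃ/) occurs in an unstressed syllable → [ə] by rule 3.
/ʃ/ (between /e/ and /o/) occurs between two vowels → [ʒ] by rule 4.
Rule 3 applies to /o/ (between /ʃ/ and /d/: in an unstressed syllable) → [ə].
/d/ — between /o/ and /u/; rule 2 does not apply here → [d].
/u/ (word-final) fails the environment for rule 3, so it stays [u].

[fəvəzəʒəˈdu]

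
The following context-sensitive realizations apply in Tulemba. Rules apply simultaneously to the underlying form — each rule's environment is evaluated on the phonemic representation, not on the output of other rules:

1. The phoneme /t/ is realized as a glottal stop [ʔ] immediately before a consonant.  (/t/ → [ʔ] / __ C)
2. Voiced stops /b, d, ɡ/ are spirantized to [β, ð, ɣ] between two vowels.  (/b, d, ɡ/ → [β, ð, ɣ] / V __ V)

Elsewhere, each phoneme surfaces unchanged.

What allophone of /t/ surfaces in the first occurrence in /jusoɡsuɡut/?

[t]

/t/ (word-final) is in the target of rule 1 but the environment (immediately before a consonant) is not met → [t].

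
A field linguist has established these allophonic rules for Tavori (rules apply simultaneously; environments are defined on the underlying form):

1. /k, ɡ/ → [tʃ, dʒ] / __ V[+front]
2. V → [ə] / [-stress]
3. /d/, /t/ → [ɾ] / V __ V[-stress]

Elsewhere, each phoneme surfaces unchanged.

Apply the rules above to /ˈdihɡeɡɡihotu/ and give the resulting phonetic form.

[ˈdihdʒəɡdʒəhəɾə]

/d/ — word-initial; rule 3 does not apply here → [d].
/i/ (between /d/ and /h/) fails the environment for rule 2, so it stays [i].
/h/ stays [h].
/ɡ/ meets the environment for rule 1 (before a front vowel) → [dʒ].
/e/ (between /ɡ/ and /ɡ/) occurs in an unstressed syllable → [ə] by rule 2.
/ɡ/ — between /e/ and /ɡ/; rule 1 does not apply here → [ɡ].
/ɡ/ — between /ɡ/ and /i/, before a front vowel — surfaces as [dʒ] (rule 1).
/i/ (between /ɡ/ and /h/): in an unstressed syllable, so rule 2 applies → [ə].
/h/ — not in any rule's target class → [h].
Rule 2 applies to /o/ (between /h/ and /t/: in an unstressed syllable) → [ə].
/t/ — between /o/ and /u/, between a vowel and a following unstressed vowel — surfaces as [ɾ] (rule 3).
Rule 2 applies to /u/ (word-final: in an unstressed syllable) → [ə].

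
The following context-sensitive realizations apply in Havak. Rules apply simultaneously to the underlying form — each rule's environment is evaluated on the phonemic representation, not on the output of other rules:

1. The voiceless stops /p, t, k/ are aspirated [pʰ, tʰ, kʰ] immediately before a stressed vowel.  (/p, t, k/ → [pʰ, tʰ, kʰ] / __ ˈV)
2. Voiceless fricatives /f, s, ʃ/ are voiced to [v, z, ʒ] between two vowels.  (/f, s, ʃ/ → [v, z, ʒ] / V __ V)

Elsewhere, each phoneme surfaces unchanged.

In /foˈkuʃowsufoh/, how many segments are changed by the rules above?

3

Segments that undergo a rule: /k/ → [kʰ] (rule 1); /ʃ/ → [ʒ] (rule 2); /f/ → [v] (rule 2).
All other segments surface unchanged.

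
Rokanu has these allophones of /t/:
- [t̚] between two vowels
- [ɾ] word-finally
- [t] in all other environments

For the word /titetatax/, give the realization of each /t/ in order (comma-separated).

Occurrence 1 (position 1): no conditioning environment matches → elsewhere allophone [t].
Occurrence 2 (position 3): between two vowels → [t̚].
Occurrence 3 (position 5): between two vowels → [t̚].
Occurrence 4 (position 7): between two vowels → [t̚].

[t], [t̚], [t̚], [t̚]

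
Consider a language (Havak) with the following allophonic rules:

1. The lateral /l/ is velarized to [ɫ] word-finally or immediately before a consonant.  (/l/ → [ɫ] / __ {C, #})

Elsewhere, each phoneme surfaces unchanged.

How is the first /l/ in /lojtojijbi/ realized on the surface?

[l]

/l/ (word-initial): rule 1 targets it, but not word-finally or immediately before a consonant → unchanged [l].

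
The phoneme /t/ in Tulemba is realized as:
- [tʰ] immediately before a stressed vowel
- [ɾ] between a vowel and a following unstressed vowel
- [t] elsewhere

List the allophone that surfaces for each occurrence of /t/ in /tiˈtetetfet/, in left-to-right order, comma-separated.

Occurrence 1 (position 1): no conditioning environment matches → elsewhere allophone [t].
Occurrence 2 (position 3): immediately before a stressed vowel → [tʰ].
Occurrence 3 (position 5): between a vowel and an unstressed vowel → [ɾ].
Occurrence 4 (position 7): no conditioning environment matches → elsewhere allophone [t].
Occurrence 5 (position 10): no conditioning environment matches → elsewhere allophone [t].

[t], [tʰ], [ɾ], [t], [t]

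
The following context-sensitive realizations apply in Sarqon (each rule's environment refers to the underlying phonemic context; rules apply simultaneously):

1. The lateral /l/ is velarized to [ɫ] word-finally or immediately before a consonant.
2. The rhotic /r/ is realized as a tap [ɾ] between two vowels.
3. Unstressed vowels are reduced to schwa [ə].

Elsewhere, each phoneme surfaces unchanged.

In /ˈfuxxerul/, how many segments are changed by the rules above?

4

Segments that undergo a rule: /e/ → [ə] (rule 3); /r/ → [ɾ] (rule 2); /u/ → [ə] (rule 3); /l/ → [ɫ] (rule 1).
All other segments surface unchanged.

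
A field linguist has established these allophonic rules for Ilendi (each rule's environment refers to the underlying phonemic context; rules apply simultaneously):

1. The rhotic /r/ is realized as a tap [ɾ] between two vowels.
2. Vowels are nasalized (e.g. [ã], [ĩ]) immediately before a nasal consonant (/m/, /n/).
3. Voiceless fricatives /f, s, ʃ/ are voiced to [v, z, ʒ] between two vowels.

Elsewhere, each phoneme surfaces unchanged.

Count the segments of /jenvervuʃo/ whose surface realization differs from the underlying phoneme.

Segments that undergo a rule: /e/ → [ẽ] (rule 2); /ʃ/ → [ʒ] (rule 3).
All other segments surface unchanged.

2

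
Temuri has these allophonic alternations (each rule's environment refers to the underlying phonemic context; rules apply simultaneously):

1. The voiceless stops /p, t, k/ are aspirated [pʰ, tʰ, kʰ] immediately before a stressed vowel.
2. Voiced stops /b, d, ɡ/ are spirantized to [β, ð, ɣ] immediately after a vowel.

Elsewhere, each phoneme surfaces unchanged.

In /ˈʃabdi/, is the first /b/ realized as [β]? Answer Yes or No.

/b/ — between /a/ and /d/, immediately after a vowel — surfaces as [β] (rule 2).
The actual realization is [β], which matches [β].

Yes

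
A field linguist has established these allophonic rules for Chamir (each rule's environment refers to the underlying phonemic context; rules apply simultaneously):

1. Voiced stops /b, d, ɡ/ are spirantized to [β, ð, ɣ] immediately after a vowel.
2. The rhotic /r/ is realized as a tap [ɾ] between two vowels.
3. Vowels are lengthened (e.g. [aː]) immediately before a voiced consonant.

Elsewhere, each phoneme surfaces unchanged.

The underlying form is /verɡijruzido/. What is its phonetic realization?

[veːrɡiːjruːziːðo]

/v/ — not in any rule's target class → [v].
/e/ (between /v/ and /r/): before a voiced consonant, so rule 3 applies → [eː].
/r/ — between /e/ and /ɡ/; rule 2 does not apply here → [r].
/ɡ/ (between /r/ and /i/) fails the environment for rule 1, so it stays [ɡ].
/i/ (between /ɡ/ and /j/) occurs before a voiced consonant → [iː] by rule 3.
/j/ stays [j].
/r/ — between /j/ and /u/; rule 2 does not apply here → [r].
/u/ (between /r/ and /z/) occurs before a voiced consonant → [uː] by rule 3.
/z/ (between /u/ and /i/): no rule targets it → [z].
/i/ (between /z/ and /d/) occurs before a voiced consonant → [iː] by rule 3.
Rule 1 applies to /d/ (between /i/ and /o/: immediately after a vowel) → [ð].
/o/ (word-final) fails the environment for rule 3, so it stays [o].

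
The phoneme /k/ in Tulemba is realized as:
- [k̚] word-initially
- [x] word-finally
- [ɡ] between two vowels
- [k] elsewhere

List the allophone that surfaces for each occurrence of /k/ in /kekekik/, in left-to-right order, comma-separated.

[k̚], [ɡ], [ɡ], [x]

Occurrence 1 (position 1): word-initially → [k̚].
Occurrence 2 (position 3): between two vowels → [ɡ].
Occurrence 3 (position 5): between two vowels → [ɡ].
Occurrence 4 (position 7): word-finally → [x].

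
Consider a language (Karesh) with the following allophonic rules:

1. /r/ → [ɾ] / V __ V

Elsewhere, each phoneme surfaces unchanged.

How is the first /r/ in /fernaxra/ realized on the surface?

/r/ (between /e/ and /n/): rule 1 targets it, but not between two vowels → unchanged [r].

[r]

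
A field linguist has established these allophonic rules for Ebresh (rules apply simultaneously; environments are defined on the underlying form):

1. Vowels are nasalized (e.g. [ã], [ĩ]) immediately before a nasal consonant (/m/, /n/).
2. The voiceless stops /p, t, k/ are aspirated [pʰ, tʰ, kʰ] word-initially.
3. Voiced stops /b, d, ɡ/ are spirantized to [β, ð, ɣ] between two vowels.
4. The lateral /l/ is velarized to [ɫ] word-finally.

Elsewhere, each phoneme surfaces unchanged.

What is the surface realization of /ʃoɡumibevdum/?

[ʃoɣũmiβevdũm]

/ʃ/ — not in any rule's target class → [ʃ].
/o/ (between /ʃ/ and /ɡ/): rule 1 targets it, but not before a nasal consonant → unchanged [o].
/ɡ/ (between /o/ and /u/): between two vowels, so rule 3 applies → [ɣ].
/u/ (between /ɡ/ and /m/) occurs before a nasal consonant → [ũ] by rule 1.
/m/ (between /u/ and /i/): no rule targets it → [m].
/i/ — between /m/ and /b/; rule 1 does not apply here → [i].
Rule 3 applies to /b/ (between /i/ and /e/: between two vowels) → [β].
/e/ (between /b/ and /v/) fails the environment for rule 1, so it stays [e].
/v/ stays [v].
/d/ (between /v/ and /u/): rule 3 targets it, but not between two vowels → unchanged [d].
/u/ — between /d/ and /m/, before a nasal consonant — surfaces as [ũ] (rule 1).
/m/ (word-final) is unaffected → [m].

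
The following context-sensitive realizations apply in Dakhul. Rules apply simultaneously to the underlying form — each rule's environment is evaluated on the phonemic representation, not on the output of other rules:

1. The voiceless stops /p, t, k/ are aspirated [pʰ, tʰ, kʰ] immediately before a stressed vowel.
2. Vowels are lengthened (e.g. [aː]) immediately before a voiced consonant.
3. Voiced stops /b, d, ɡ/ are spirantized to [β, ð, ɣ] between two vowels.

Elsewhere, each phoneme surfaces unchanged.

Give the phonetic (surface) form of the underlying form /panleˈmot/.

[paːnleːˈmot]

/p/ — word-initial; rule 1 does not apply here → [p].
/a/ — between /p/ and /n/, before a voiced consonant — surfaces as [aː] (rule 2).
/e/ — between /l/ and /m/, before a voiced consonant — surfaces as [eː] (rule 2).
/o/ (between /m/ and /t/) fails the environment for rule 2, so it stays [o].
/t/ (word-final) is in the target of rule 1 but the environment (immediately before a stressed vowel) is not met → [t].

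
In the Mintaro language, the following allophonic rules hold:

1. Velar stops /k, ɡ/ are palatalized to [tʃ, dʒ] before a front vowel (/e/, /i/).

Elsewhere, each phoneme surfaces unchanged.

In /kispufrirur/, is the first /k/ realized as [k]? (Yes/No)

/k/ meets the environment for rule 1 (before a front vowel) → [tʃ].
The actual realization is [tʃ], not [k].

No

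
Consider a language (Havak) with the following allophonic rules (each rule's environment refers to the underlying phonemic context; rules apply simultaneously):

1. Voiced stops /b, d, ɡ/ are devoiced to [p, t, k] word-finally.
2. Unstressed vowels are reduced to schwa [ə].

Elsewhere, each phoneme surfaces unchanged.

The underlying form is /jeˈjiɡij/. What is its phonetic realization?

/j/ — not in any rule's target class → [j].
Rule 2 applies to /e/ (between /j/ and /j/: in an unstressed syllable) → [ə].
/j/ (between /e/ and /i/): no rule targets it → [j].
/i/ (between /j/ and /ɡ/) is in the target of rule 2 but the environment (in an unstressed syllable) is not met → [i].
/ɡ/ (between /i/ and /i/) fails the environment for rule 1, so it stays [ɡ].
Rule 2 applies to /i/ (between /ɡ/ and /j/: in an unstressed syllable) → [ə].
/j/ (word-final): no rule targets it → [j].

[jəˈjiɡəj]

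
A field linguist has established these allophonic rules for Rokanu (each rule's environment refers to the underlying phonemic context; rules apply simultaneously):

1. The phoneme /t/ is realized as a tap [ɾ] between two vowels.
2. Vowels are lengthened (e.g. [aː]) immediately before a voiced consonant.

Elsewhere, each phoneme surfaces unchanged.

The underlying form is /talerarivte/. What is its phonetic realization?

[taːleːraːriːvte]

/t/ (word-initial) is in the target of rule 1 but the environment (between two vowels) is not met → [t].
Rule 2 applies to /a/ (between /t/ and /l/: before a voiced consonant) → [aː].
/l/ stays [l].
/e/ (between /l/ and /r/) occurs before a voiced consonant → [eː] by rule 2.
/r/ — not in any rule's target class → [r].
/a/ meets the environment for rule 2 (before a voiced consonant) → [aː].
/r/ — not in any rule's target class → [r].
/i/ (between /r/ and /v/): before a voiced consonant, so rule 2 applies → [iː].
/v/ (between /i/ and /t/): no rule targets it → [v].
/t/ — between /v/ and /e/; rule 1 does not apply here → [t].
/e/ (word-final) fails the environment for rule 2, so it stays [e].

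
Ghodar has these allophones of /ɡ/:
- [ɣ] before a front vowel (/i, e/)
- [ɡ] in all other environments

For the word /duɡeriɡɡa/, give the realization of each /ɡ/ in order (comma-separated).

[ɣ], [ɡ], [ɡ]

Occurrence 1 (position 3): before a front vowel (/i, e/) → [ɣ].
Occurrence 2 (position 7): no conditioning environment matches → elsewhere allophone [ɡ].
Occurrence 3 (position 8): no conditioning environment matches → elsewhere allophone [ɡ].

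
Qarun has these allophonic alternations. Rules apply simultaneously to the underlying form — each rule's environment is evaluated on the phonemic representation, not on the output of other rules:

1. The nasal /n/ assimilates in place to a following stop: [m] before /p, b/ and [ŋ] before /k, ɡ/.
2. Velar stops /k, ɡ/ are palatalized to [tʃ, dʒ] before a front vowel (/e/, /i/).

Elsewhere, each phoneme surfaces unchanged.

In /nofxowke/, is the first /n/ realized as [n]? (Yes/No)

Yes

/n/ (word-initial) fails the environment for rule 1, so it stays [n].
The actual realization is [n], which matches [n].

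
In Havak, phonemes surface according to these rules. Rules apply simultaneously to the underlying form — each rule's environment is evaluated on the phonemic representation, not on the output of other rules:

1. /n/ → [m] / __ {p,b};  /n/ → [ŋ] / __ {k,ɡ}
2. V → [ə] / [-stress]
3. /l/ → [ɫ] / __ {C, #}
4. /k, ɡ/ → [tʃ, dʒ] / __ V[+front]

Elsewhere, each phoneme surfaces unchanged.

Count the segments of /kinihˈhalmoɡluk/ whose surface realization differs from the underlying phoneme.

6

Segments that undergo a rule: /k/ → [tʃ] (rule 4); /i/ → [ə] (rule 2); /i/ → [ə] (rule 2); /l/ → [ɫ] (rule 3); /o/ → [ə] (rule 2); /u/ → [ə] (rule 2).
All other segments surface unchanged.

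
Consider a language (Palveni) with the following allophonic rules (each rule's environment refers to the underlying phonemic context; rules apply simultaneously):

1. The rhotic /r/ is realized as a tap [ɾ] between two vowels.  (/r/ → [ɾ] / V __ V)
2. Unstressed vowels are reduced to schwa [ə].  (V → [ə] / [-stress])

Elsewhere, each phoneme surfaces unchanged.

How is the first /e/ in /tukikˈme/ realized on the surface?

[e]

/e/ (word-final): rule 2 targets it, but not in an unstressed syllable → unchanged [e].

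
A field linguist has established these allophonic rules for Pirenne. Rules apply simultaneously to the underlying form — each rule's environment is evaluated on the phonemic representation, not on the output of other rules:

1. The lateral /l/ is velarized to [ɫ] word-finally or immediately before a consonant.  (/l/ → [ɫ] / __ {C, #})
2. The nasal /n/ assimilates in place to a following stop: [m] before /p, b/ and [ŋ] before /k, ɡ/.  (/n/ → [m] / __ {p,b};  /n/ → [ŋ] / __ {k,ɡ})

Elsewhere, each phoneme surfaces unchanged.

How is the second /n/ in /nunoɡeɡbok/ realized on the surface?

[n]

/n/ (between /u/ and /o/) fails the environment for rule 2, so it stays [n].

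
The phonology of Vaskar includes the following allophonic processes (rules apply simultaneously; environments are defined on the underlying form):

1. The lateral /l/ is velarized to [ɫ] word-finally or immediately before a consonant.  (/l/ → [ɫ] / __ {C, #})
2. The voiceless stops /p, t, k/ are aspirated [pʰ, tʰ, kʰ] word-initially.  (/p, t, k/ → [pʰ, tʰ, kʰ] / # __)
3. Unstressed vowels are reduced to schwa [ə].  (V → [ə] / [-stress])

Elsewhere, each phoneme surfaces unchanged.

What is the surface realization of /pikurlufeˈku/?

[pʰəkərləfəˈku]

Rule 2 applies to /p/ (word-initial: word-initially) → [pʰ].
Rule 3 applies to /i/ (between /p/ and /k/: in an unstressed syllable) → [ə].
/k/ (between /i/ and /u/): rule 2 targets it, but not word-initially → unchanged [k].
Rule 3 applies to /u/ (between /k/ and /r/: in an unstressed syllable) → [ə].
/r/ (between /u/ and /l/) is unaffected → [r].
/l/ — between /r/ and /u/; rule 1 does not apply here → [l].
/u/ — between /l/ and /f/, in an unstressed syllable — surfaces as [ə] (rule 3).
/f/ (between /u/ and /e/) is unaffected → [f].
/e/ (between /f/ and /k/) occurs in an unstressed syllable → [ə] by rule 3.
/k/ (between /e/ and /u/): rule 2 targets it, but not word-initially → unchanged [k].
/u/ (word-final): rule 3 targets it, but not in an unstressed syllable → unchanged [u].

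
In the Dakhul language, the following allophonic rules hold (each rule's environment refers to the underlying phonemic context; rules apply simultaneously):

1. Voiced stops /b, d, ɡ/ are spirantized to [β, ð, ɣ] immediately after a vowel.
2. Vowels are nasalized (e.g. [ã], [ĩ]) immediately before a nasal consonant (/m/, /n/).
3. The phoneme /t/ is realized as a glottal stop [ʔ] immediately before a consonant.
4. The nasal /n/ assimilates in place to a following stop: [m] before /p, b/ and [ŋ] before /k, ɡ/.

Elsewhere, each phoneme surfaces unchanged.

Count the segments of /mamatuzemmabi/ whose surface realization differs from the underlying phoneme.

Segments that undergo a rule: /a/ → [ã] (rule 2); /e/ → [ẽ] (rule 2); /b/ → [β] (rule 1).
All other segments surface unchanged.

3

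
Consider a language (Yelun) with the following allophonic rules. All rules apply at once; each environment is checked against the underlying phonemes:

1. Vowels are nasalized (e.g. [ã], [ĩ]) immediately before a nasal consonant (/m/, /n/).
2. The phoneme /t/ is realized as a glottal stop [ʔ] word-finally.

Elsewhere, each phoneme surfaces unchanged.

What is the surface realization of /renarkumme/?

[rẽnarkũmme]

/r/ (word-initial) is unaffected → [r].
/e/ meets the environment for rule 1 (before a nasal consonant) → [ẽ].
/n/ stays [n].
/a/ — between /n/ and /r/; rule 1 does not apply here → [a].
/r/ (between /a/ and /k/): no rule targets it → [r].
/k/ — not in any rule's target class → [k].
/u/ — between /k/ and /m/, before a nasal consonant — surfaces as [ũ] (rule 1).
/m/ (between /u/ and /m/): no rule targets it → [m].
/m/ (between /m/ and /e/): no rule targets it → [m].
/e/ (word-final) fails the environment for rule 1, so it stays [e].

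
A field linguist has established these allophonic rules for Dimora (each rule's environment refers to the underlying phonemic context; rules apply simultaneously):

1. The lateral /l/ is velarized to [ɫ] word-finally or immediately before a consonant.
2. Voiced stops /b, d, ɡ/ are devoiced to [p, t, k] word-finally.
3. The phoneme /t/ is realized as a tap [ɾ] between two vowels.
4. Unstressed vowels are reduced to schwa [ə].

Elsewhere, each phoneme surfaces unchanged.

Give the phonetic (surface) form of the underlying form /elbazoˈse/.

/e/ meets the environment for rule 4 (in an unstressed syllable) → [ə].
/l/ (between /e/ and /b/) occurs word-finally or immediately before a consonant → [ɫ] by rule 1.
/b/ (between /l/ and /a/) fails the environment for rule 2, so it stays [b].
Rule 4 applies to /a/ (between /b/ and /z/: in an unstressed syllable) → [ə].
/z/ (between /a/ and /o/): no rule targets it → [z].
/o/ (between /z/ and /s/) occurs in an unstressed syllable → [ə] by rule 4.
/s/ (between /o/ and /e/): no rule targets it → [s].
/e/ (word-final) is in the target of rule 4 but the environment (in an unstressed syllable) is not met → [e].

[əɫbəzəˈse]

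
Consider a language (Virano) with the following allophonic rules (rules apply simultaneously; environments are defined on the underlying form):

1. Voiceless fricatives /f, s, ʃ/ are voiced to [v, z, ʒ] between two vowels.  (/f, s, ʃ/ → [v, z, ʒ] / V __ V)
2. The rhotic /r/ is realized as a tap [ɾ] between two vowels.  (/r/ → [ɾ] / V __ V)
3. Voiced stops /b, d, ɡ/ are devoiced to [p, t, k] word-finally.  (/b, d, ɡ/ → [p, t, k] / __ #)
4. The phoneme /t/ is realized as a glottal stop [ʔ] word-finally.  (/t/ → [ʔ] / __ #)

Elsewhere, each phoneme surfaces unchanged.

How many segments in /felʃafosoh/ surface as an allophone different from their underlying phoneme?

2

Segments that undergo a rule: /f/ → [v] (rule 1); /s/ → [z] (rule 1).
All other segments surface unchanged.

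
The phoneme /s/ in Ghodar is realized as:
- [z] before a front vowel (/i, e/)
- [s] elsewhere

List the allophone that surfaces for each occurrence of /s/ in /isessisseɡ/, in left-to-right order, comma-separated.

Occurrence 1 (position 2): before a front vowel (/i, e/) → [z].
Occurrence 2 (position 4): no conditioning environment matches → elsewhere allophone [s].
Occurrence 3 (position 5): before a front vowel (/i, e/) → [z].
Occurrence 4 (position 7): no conditioning environment matches → elsewhere allophone [s].
Occurrence 5 (position 8): before a front vowel (/i, e/) → [z].

[z], [s], [z], [s], [z]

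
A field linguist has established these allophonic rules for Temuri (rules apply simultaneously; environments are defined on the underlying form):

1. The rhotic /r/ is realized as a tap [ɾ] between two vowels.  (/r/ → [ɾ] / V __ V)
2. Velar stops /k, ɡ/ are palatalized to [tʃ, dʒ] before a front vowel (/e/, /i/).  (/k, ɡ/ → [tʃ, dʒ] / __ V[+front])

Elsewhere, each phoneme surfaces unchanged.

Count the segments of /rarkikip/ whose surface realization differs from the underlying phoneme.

Segments that undergo a rule: /k/ → [tʃ] (rule 2); /k/ → [tʃ] (rule 2).
All other segments surface unchanged.

2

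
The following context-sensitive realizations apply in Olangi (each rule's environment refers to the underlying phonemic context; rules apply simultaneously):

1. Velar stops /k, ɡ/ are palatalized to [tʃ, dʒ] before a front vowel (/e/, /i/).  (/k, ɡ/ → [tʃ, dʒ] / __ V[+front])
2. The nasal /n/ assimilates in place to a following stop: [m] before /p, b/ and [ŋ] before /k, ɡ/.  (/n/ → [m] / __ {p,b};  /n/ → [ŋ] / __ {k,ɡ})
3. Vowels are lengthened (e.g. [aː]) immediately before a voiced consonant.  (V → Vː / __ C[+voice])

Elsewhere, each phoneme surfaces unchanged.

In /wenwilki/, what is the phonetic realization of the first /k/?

[tʃ]

/k/ meets the environment for rule 1 (before a front vowel) → [tʃ].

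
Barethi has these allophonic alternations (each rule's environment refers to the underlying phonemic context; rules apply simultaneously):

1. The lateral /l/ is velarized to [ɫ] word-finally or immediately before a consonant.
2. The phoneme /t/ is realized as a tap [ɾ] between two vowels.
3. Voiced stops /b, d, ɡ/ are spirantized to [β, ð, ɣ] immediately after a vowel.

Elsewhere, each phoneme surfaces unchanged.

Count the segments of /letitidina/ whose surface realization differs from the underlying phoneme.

3

Segments that undergo a rule: /t/ → [ɾ] (rule 2); /t/ → [ɾ] (rule 2); /d/ → [ð] (rule 3).
All other segments surface unchanged.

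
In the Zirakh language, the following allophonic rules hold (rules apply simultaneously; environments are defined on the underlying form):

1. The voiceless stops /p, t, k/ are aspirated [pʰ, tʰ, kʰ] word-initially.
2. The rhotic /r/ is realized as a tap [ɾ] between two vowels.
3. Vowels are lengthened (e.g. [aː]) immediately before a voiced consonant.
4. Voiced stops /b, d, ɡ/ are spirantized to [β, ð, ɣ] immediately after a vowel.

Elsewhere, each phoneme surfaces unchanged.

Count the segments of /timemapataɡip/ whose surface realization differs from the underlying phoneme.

5

Segments that undergo a rule: /t/ → [tʰ] (rule 1); /i/ → [iː] (rule 3); /e/ → [eː] (rule 3); /a/ → [aː] (rule 3); /ɡ/ → [ɣ] (rule 4).
All other segments surface unchanged.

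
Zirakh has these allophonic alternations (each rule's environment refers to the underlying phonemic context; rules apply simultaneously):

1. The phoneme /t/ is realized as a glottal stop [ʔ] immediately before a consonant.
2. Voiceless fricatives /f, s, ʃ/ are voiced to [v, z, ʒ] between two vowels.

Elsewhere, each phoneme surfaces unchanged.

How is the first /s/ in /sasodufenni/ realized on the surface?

[s]

/s/ (word-initial) is in the target of rule 2 but the environment (between two vowels) is not met → [s].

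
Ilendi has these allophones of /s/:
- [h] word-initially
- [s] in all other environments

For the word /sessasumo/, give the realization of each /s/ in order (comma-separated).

[h], [s], [s], [s]

Occurrence 1 (position 1): word-initially → [h].
Occurrence 2 (position 3): no conditioning environment matches → elsewhere allophone [s].
Occurrence 3 (position 4): no conditioning environment matches → elsewhere allophone [s].
Occurrence 4 (position 6): no conditioning environment matches → elsewhere allophone [s].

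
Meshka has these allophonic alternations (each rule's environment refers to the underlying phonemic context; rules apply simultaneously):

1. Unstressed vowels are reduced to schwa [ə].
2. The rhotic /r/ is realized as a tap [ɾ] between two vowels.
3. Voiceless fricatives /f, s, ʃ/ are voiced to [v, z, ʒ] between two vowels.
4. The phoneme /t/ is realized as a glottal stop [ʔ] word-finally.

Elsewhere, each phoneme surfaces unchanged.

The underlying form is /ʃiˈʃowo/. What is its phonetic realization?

/ʃ/ (word-initial) is in the target of rule 3 but the environment (between two vowels) is not met → [ʃ].
/i/ (between /ʃ/ and /ʃ/): in an unstressed syllable, so rule 1 applies → [ə].
/ʃ/ (between /i/ and /o/): between two vowels, so rule 3 applies → [ʒ].
/o/ (between /ʃ/ and /w/) fails the environment for rule 1, so it stays [o].
/w/ (between /o/ and /o/): no rule targets it → [w].
/o/ — word-final, in an unstressed syllable — surfaces as [ə] (rule 1).

[ʃəˈʒowə]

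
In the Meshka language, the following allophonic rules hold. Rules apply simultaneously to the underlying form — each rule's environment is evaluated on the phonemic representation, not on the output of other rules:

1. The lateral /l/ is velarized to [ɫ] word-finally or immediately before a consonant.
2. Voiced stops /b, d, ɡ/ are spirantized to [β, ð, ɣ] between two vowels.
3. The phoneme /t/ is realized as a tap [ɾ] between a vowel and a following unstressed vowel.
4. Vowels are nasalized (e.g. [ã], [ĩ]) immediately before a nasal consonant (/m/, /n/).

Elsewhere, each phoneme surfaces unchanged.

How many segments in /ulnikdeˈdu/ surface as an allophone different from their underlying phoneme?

Segments that undergo a rule: /l/ → [ɫ] (rule 1); /d/ → [ð] (rule 2).
All other segments surface unchanged.

2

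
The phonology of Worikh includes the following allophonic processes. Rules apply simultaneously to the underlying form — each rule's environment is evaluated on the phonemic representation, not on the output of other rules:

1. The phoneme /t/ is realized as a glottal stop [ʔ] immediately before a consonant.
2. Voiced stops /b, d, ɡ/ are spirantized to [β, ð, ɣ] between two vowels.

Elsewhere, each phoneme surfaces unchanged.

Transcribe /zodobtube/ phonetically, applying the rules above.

/z/ (word-initial) is unaffected → [z].
/o/ stays [o].
/d/ (between /o/ and /o/): between two vowels, so rule 2 applies → [ð].
/o/ (between /d/ and /b/): no rule targets it → [o].
/b/ — between /o/ and /t/; rule 2 does not apply here → [b].
/t/ (between /b/ and /u/) fails the environment for rule 1, so it stays [t].
/u/ — not in any rule's target class → [u].
Rule 2 applies to /b/ (between /u/ and /e/: between two vowels) → [β].
/e/ stays [e].

[zoðobtuβe]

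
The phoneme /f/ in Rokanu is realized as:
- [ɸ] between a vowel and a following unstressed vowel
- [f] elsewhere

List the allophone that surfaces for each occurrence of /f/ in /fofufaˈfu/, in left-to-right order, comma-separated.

Occurrence 1 (position 1): no conditioning environment matches → elsewhere allophone [f].
Occurrence 2 (position 3): between a vowel and a following unstressed vowel → [ɸ].
Occurrence 3 (position 5): between a vowel and a following unstressed vowel → [ɸ].
Occurrence 4 (position 7): no conditioning environment matches → elsewhere allophone [f].

[f], [ɸ], [ɸ], [f]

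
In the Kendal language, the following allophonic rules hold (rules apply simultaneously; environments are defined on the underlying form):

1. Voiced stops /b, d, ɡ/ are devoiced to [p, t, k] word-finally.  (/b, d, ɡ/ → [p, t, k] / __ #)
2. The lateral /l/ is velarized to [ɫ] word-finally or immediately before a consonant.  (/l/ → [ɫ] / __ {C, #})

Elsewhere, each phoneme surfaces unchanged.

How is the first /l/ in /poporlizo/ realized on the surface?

[l]

/l/ (between /r/ and /i/) fails the environment for rule 2, so it stays [l].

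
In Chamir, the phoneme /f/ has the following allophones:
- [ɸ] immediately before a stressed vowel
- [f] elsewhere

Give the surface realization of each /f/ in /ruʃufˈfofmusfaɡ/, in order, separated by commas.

[f], [ɸ], [f], [f]

Occurrence 1 (position 5): no conditioning environment matches → elsewhere allophone [f].
Occurrence 2 (position 6): immediately before a stressed vowel → [ɸ].
Occurrence 3 (position 8): no conditioning environment matches → elsewhere allophone [f].
Occurrence 4 (position 12): no conditioning environment matches → elsewhere allophone [f].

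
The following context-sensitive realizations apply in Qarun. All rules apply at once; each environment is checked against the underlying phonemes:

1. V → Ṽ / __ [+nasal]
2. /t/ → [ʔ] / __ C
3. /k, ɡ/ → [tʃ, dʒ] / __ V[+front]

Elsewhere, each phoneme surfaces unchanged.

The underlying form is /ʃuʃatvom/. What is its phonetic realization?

/ʃ/ (word-initial): no rule targets it → [ʃ].
/u/ (between /ʃ/ and /ʃ/) is in the target of rule 1 but the environment (before a nasal consonant) is not met → [u].
/ʃ/ (between /u/ and /a/) is unaffected → [ʃ].
/a/ (between /ʃ/ and /t/): rule 1 targets it, but not before a nasal consonant → unchanged [a].
/t/ (between /a/ and /v/) occurs immediately before a consonant → [ʔ] by rule 2.
/v/ stays [v].
/o/ (between /v/ and /m/): before a nasal consonant, so rule 1 applies → [õ].
/m/ — not in any rule's target class → [m].

[ʃuʃaʔvõm]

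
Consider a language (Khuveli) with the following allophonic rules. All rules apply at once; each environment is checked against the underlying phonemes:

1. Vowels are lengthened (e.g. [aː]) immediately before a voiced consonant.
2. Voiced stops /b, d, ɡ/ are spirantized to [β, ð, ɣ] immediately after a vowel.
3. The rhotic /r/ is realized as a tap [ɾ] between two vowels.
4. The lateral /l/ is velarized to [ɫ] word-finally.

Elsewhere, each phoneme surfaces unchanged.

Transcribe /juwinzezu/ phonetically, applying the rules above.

/u/ (between /j/ and /w/): before a voiced consonant, so rule 1 applies → [uː].
/i/ — between /w/ and /n/, before a voiced consonant — surfaces as [iː] (rule 1).
/e/ (between /z/ and /z/) occurs before a voiced consonant → [eː] by rule 1.
/u/ (word-final) fails the environment for rule 1, so it stays [u].

[juːwiːnzeːzu]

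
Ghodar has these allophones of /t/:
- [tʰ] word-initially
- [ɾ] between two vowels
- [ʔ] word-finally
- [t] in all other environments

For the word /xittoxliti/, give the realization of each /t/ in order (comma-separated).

[t], [t], [ɾ]

Occurrence 1 (position 3): no conditioning environment matches → elsewhere allophone [t].
Occurrence 2 (position 4): no conditioning environment matches → elsewhere allophone [t].
Occurrence 3 (position 9): between two vowels → [ɾ].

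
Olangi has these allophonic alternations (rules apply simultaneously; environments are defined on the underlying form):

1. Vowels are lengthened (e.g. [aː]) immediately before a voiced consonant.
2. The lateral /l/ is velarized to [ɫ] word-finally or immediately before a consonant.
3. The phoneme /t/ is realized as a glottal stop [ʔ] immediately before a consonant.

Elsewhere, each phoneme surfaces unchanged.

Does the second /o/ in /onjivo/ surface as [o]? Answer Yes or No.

/o/ (word-final): rule 1 targets it, but not before a voiced consonant → unchanged [o].
The actual realization is [o], which matches [o].

Yes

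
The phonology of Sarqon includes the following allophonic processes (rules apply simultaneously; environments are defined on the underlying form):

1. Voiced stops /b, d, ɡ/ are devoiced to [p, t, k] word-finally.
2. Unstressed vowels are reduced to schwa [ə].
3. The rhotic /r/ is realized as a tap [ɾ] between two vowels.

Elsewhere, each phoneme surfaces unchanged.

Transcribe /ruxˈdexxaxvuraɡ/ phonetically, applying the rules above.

/r/ (word-initial) fails the environment for rule 3, so it stays [r].
/u/ (between /r/ and /x/): in an unstressed syllable, so rule 2 applies → [ə].
/d/ (between /x/ and /e/) fails the environment for rule 1, so it stays [d].
/e/ (between /d/ and /x/) is in the target of rule 2 but the environment (in an unstressed syllable) is not met → [e].
/a/ (between /x/ and /x/): in an unstressed syllable, so rule 2 applies → [ə].
/u/ — between /v/ and /r/, in an unstressed syllable — surfaces as [ə] (rule 2).
Rule 3 applies to /r/ (between /u/ and /a/: between two vowels) → [ɾ].
/a/ meets the environment for rule 2 (in an unstressed syllable) → [ə].
/ɡ/ meets the environment for rule 1 (word-finally) → [k].

[rəxˈdexxəxvəɾək]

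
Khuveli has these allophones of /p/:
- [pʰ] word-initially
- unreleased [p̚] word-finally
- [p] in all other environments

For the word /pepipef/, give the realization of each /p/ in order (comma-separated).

Occurrence 1 (position 1): word-initially → [pʰ].
Occurrence 2 (position 3): no conditioning environment matches → elsewhere allophone [p].
Occurrence 3 (position 5): no conditioning environment matches → elsewhere allophone [p].

[pʰ], [p], [p]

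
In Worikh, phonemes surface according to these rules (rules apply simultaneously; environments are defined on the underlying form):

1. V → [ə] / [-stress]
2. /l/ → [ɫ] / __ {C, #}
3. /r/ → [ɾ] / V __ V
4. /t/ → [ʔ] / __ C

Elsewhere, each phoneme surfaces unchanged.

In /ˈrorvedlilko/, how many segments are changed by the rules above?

4

Segments that undergo a rule: /e/ → [ə] (rule 1); /i/ → [ə] (rule 1); /l/ → [ɫ] (rule 2); /o/ → [ə] (rule 1).
All other segments surface unchanged.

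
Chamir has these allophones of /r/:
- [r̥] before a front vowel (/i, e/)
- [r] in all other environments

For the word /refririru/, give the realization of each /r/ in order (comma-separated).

Occurrence 1 (position 1): before a front vowel (/i, e/) → [r̥].
Occurrence 2 (position 4): before a front vowel (/i, e/) → [r̥].
Occurrence 3 (position 6): before a front vowel (/i, e/) → [r̥].
Occurrence 4 (position 8): no conditioning environment matches → elsewhere allophone [r].

[r̥], [r̥], [r̥], [r]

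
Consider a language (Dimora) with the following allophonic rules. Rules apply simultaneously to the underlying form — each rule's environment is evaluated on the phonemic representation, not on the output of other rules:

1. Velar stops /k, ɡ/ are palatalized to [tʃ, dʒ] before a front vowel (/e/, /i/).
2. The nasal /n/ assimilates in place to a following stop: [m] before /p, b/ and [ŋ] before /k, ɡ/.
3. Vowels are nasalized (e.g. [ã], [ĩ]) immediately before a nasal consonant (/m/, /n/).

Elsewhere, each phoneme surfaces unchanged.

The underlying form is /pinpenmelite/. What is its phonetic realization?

[pĩmpẽnmelite]

/p/ stays [p].
/i/ (between /p/ and /n/) occurs before a nasal consonant → [ĩ] by rule 3.
/n/ — between /i/ and /p/, before a labial or velar stop — surfaces as [m] (rule 2).
/p/ stays [p].
/e/ (between /p/ and /n/): before a nasal consonant, so rule 3 applies → [ẽ].
/n/ (between /e/ and /m/): rule 2 targets it, but not before a labial or velar stop → unchanged [n].
/m/ (between /n/ and /e/): no rule targets it → [m].
/e/ — between /m/ and /l/; rule 3 does not apply here → [e].
/l/ (between /e/ and /i/) is unaffected → [l].
/i/ (between /l/ and /t/) is in the target of rule 3 but the environment (before a nasal consonant) is not met → [i].
/t/ (between /i/ and /e/) is unaffected → [t].
/e/ — word-final; rule 3 does not apply here → [e].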